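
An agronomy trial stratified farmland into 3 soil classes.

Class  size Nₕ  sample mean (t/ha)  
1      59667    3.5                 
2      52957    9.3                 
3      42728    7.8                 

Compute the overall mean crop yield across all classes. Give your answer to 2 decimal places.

6.66

x̄_st = (Σ Nₕx̄ₕ) / (Σ Nₕ) = (59667·3.5 + 52957·9.3 + 42728·7.8) / 155352
= 1034613 / 155352 = 6.6598... → 6.66.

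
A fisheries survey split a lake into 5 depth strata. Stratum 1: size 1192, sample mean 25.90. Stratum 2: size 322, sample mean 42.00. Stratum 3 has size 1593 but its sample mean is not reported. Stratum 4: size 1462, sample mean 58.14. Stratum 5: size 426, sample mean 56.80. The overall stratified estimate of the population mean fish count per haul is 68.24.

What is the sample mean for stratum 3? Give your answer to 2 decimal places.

117.55

N = 1192 + 322 + 1593 + 1462 + 426 = 4995.
Overall total = μ·N = 68.24·4995 = 340858.8.
Subtract the known strata: 1192·25.90 + 322·42.00 + 1462·58.14 + 426·56.80 = 153594.28.
Remaining total for stratum 3: 340858.8 − 153594.28 = 187264.52.
Divide by its size: 187264.52 / 1593 = 117.5546... → 117.55.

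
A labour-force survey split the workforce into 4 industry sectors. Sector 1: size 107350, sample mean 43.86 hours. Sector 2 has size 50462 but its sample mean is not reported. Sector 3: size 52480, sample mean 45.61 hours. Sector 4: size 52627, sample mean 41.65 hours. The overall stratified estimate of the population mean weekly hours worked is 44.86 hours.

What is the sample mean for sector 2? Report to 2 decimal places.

49.56

Σ Nₕx̄ₕ = N·μ, so 50462·x̄_2 = 262919·44.86 − (107350·43.86 + 52480·45.61 + 52627·41.65).
= 11794546.34 − 9293898.35 = 2500647.99.
x̄_2 = 2500647.99 / 50462 = 49.5551... → 49.56.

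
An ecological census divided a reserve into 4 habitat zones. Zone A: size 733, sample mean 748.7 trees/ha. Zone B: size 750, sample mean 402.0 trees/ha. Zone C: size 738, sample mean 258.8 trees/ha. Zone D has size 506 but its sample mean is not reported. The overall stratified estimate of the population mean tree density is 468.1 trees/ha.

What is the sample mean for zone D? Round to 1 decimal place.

N = 733 + 750 + 738 + 506 = 2727.
Overall total = μ·N = 468.1·2727 = 1276508.7.
Subtract the known strata: 733·748.7 + 750·402.0 + 738·258.8 = 1041291.5.
Remaining total for zone D: 1276508.7 − 1041291.5 = 235217.2.
Divide by its size: 235217.2 / 506 = 464.856... → 464.9.

464.9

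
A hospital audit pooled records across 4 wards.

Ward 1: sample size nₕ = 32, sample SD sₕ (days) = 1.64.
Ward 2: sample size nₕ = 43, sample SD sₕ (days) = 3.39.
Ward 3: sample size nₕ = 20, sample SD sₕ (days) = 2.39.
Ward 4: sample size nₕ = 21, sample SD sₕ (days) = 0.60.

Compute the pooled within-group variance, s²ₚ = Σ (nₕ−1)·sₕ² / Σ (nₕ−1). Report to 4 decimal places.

6.0873

Degrees of freedom: 31 + 42 + 19 + 20 = 112.
Σ(nₕ−1)sₕ² = 31·2.6896 + 42·11.4921 + 19·5.7121 + 20·0.36 = 681.7757.
s²ₚ = 681.7757 / 112 = 6.087283... → 6.0873.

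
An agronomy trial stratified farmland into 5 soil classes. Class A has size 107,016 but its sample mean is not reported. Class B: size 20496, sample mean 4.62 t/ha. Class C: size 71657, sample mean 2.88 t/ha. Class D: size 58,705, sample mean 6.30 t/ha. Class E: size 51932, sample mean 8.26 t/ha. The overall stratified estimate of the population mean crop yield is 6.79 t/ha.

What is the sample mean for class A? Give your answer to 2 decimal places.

N = 107016 + 20496 + 71657 + 58705 + 51932 = 309806.
Overall total = μ·N = 6.79·309806 = 2103582.74.
Subtract the known strata: 20496·4.62 + 71657·2.88 + 58705·6.30 + 51932·8.26 = 1099863.5.
Remaining total for class A: 2103582.74 − 1099863.5 = 1003719.24.
Divide by its size: 1003719.24 / 107016 = 9.3792... → 9.38.

9.38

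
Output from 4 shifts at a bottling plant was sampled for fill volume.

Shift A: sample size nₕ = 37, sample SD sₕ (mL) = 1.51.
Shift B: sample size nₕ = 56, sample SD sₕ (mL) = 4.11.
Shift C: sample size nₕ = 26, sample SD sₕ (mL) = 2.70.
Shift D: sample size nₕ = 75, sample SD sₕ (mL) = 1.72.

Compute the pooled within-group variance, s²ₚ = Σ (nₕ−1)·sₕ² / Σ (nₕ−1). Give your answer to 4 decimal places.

Degrees of freedom: 36 + 55 + 25 + 74 = 190.
Σ(nₕ−1)sₕ² = 36·2.2801 + 55·16.8921 + 25·7.29 + 74·2.9584 = 1412.3207.
s²ₚ = 1412.3207 / 190 = 7.433267... → 7.4333.

7.4333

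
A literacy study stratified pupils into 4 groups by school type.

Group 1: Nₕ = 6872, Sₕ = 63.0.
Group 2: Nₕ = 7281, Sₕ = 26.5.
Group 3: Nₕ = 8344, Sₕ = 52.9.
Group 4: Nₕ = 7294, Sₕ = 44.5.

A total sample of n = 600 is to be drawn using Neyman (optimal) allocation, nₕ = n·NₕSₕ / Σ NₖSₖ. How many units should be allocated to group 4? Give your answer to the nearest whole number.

Σ NₕSₕ = 6872·63.0 + 7281·26.5 + 8344·52.9 + 7294·44.5 = 1391863.1.
Share for 4: 324583/1391863.1 = 0.23320.
n_4 = 600 × 0.23320 = 139.920... → 140.

140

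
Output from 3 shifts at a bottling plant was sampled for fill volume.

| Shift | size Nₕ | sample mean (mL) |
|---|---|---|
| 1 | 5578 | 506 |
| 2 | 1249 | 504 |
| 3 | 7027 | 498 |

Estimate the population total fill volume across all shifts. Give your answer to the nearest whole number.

6951410

Population total = Σ Nₕ·x̄ₕ (each stratum's size times its mean).
5578·506 + 1249·504 + 7027·498 = 2822468 + 629496 + 3499446 = 6951410.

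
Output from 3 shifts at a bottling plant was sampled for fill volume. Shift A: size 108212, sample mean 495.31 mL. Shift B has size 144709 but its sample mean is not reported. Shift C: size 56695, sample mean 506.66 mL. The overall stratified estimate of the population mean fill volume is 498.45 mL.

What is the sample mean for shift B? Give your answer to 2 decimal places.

497.58

N = 108212 + 144709 + 56695 = 309616.
Overall total = μ·N = 498.45·309616 = 154328095.2.
Subtract the known strata: 108212·495.31 + 56695·506.66 = 82323574.42.
Remaining total for shift B: 154328095.2 − 82323574.42 = 72004520.78.
Divide by its size: 72004520.78 / 144709 = 497.5815... → 497.58.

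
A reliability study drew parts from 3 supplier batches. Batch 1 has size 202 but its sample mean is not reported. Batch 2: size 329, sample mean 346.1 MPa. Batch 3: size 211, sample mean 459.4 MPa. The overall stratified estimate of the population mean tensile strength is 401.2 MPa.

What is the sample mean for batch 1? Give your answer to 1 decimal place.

430.1

N = 202 + 329 + 211 = 742.
Overall total = μ·N = 401.2·742 = 297690.4.
Subtract the known strata: 329·346.1 + 211·459.4 = 210800.3.
Remaining total for batch 1: 297690.4 − 210800.3 = 86890.1.
Divide by its size: 86890.1 / 202 = 430.149... → 430.1.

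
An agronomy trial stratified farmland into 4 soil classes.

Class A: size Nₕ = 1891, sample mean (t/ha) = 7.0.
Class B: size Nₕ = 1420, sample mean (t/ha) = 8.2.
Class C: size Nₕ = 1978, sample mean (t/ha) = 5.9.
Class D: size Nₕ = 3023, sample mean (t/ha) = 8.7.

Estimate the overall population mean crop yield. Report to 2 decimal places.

N = 1891 + 1420 + 1978 + 3023 = 8312.
Weight each subgroup mean by Nₕ/N and sum.
Σ Nₕx̄ₕ = 1891·7.0 + 1420·8.2 + 1978·5.9 + 3023·8.7 = 13237 + 11644 + 11670.2 + 26300.1 = 62851.3.
Divide by N: 62851.3 / 8312 = 7.5615... → 7.56.

7.56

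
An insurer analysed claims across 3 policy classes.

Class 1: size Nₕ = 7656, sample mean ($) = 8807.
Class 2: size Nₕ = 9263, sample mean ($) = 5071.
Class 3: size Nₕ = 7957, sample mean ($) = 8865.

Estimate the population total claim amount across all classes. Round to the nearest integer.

1: 7656·8807 = 67426392
2: 9263·5071 = 46972673
3: 7957·8865 = 70538805
τ̂ = Σ Nₕx̄ₕ = 184937870.

184937870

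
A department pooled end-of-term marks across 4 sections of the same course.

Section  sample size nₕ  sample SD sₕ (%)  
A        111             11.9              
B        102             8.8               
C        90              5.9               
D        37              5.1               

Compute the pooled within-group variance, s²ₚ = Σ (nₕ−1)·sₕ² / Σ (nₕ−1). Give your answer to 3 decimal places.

A: (111−1)·11.9² = 110·141.61 = 15577.1
B: (102−1)·8.8² = 101·77.44 = 7821.44
C: (90−1)·5.9² = 89·34.81 = 3098.09
D: (37−1)·5.1² = 36·26.01 = 936.36
Numerator = 27432.99; denominator = Σ(nₕ−1) = 336.
s²ₚ = 27432.99/336 = 81.64580... → 81.646.

81.646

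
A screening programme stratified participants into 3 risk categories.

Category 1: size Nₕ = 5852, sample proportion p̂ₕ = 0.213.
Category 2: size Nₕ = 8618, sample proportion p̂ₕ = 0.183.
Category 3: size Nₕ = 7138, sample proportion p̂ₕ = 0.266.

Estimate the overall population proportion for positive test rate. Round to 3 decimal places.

Wₕ = Nₕ/N with N = 21608: 0.2708, 0.3988, 0.3303.
p̂_st = 0.2708·0.213 + 0.3988·0.183 + 0.3303·0.266 ≈ 0.21854... → 0.219.

0.219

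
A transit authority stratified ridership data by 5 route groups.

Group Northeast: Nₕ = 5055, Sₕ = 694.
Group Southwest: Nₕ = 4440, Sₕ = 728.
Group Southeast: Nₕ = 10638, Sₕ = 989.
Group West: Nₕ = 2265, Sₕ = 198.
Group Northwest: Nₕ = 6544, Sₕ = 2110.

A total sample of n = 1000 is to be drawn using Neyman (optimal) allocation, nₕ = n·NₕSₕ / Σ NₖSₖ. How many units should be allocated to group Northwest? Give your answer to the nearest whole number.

Northeast: NₕSₕ = 5055·694 = 3508170
Southwest: NₕSₕ = 4440·728 = 3232320
Southeast: NₕSₕ = 10638·989 = 10520982
West: NₕSₕ = 2265·198 = 448470
Northwest: NₕSₕ = 6544·2110 = 13807840
Σ NₕSₕ = 31517782.
n_Northwest = 1000·13807840/31517782 = 438.097... → 438.

438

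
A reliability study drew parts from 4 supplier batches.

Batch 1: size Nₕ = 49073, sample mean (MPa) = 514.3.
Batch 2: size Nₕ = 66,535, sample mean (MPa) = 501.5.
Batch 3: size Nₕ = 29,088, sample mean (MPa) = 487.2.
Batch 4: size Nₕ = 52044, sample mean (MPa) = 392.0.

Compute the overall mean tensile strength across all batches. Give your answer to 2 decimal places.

473.61

N = 49073 + 66535 + 29088 + 52044 = 196740.
Overall mean = Σ (Nₕ/N)·x̄ₕ — weight by population share, not a simple average.
Σ Nₕx̄ₕ = 49073·514.3 + 66535·501.5 + 29088·487.2 + 52044·392.0 = 25238243.9 + 33367302.5 + 14171673.6 + 20401248 = 93178468.
Divide by N: 93178468 / 196740 = 473.6122... → 473.61.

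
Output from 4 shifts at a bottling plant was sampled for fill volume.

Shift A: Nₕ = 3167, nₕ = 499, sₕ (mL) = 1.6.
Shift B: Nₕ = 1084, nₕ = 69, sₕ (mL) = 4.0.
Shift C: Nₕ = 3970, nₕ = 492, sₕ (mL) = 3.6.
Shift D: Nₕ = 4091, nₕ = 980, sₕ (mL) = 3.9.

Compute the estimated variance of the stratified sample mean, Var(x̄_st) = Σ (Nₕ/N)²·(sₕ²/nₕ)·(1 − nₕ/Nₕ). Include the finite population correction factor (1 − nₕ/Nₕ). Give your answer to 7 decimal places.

N = 12312. Term for each stratum: Wₕ²sₕ²/nₕ·(1−nₕ/Nₕ).
Var(x̄_st) = 0.0002859671 + 0.0016830964 + 0.0023994006 + 0.0013030930 = 0.0056715572 → 0.0056716.

0.0056716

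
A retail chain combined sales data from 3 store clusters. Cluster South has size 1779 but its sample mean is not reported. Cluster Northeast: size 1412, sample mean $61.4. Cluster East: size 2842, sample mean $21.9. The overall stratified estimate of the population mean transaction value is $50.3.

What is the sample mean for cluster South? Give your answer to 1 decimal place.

86.9

Σ Nₕx̄ₕ = N·μ, so 1779·x̄_South = 6033·50.3 − (1412·61.4 + 2842·21.9).
= 303459.9 − 148936.6 = 154523.3.
x̄_South = 154523.3 / 1779 = 86.860... → 86.9.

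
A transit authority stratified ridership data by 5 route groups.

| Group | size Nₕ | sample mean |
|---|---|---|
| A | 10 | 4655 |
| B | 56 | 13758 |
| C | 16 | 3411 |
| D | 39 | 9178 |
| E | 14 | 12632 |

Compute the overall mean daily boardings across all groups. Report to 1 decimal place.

N = 135; weights Wₕ = Nₕ/N = (0.0741, 0.4148, 0.1185, 0.2889, 0.1037).
x̄_st = Σ Wₕ·x̄ₕ = 0.0741·4655 + 0.4148·13758 + 0.1185·3411 + 0.2889·9178 + 0.1037·12632 ≈ 10417.511...
→ 10417.5.

10417.5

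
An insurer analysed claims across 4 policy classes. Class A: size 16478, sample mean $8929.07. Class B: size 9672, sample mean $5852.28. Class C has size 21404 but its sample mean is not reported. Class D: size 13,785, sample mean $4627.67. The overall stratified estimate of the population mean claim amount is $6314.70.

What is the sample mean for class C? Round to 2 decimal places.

5597.48

Σ Nₕx̄ₕ = N·μ, so 21404·x̄_C = 61339·6314.70 − (16478·8929.07 + 9672·5852.28 + 13785·4627.67).
= 387337383.3 − 267528898.57 = 119808484.73.
x̄_C = 119808484.73 / 21404 = 5597.4811... → 5597.48.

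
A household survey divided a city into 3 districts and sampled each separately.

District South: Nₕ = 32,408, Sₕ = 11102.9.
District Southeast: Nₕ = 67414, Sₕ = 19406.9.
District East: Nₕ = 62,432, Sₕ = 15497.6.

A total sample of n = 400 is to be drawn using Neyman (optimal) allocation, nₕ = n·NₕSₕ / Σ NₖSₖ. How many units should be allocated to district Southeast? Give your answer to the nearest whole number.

South: NₕSₕ = 32408·11102.9 = 359822783.2
Southeast: NₕSₕ = 67414·19406.9 = 1308296756.6
East: NₕSₕ = 62432·15497.6 = 967546163.2
Σ NₕSₕ = 2635665703.
n_Southeast = 400·1308296756.6/2635665703 = 198.553... → 199.

199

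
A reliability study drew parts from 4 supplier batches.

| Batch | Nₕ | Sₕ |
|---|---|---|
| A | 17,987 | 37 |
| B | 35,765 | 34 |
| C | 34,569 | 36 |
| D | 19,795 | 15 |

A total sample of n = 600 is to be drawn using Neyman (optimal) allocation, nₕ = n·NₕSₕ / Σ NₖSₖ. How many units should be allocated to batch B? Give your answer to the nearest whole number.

213

A: NₕSₕ = 17987·37 = 665519
B: NₕSₕ = 35765·34 = 1216010
C: NₕSₕ = 34569·36 = 1244484
D: NₕSₕ = 19795·15 = 296925
Σ NₕSₕ = 3422938.
n_B = 600·1216010/3422938 = 213.152... → 213.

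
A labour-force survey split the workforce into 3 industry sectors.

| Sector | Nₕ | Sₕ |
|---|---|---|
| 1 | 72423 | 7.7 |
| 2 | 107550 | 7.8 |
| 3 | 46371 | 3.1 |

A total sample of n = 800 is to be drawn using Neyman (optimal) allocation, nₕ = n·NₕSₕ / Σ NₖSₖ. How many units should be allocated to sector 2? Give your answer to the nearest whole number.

Σ NₕSₕ = 72423·7.7 + 107550·7.8 + 46371·3.1 = 1540297.2.
Share for 2: 838890/1540297.2 = 0.54463.
n_2 = 800 × 0.54463 = 435.703... → 436.

436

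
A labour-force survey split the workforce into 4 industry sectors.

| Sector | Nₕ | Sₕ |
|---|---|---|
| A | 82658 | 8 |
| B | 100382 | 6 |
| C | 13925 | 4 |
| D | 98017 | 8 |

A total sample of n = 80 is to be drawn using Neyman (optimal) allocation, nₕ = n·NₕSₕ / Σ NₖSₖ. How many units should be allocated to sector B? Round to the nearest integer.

Σ NₕSₕ = 82658·8 + 100382·6 + 13925·4 + 98017·8 = 2103392.
Share for B: 602292/2103392 = 0.28634.
n_B = 80 × 0.28634 = 22.907... → 23.

23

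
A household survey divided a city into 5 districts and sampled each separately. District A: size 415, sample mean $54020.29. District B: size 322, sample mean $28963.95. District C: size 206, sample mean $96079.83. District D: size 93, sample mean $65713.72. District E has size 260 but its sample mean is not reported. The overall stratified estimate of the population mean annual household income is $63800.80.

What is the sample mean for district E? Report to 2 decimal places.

96296.94

N = 415 + 322 + 206 + 93 + 260 = 1296.
Overall total = μ·N = 63800.80·1296 = 82685836.8.
Subtract the known strata: 415·54020.29 + 322·28963.95 + 206·96079.83 + 93·65713.72 = 57648633.19.
Remaining total for district E: 82685836.8 − 57648633.19 = 25037203.61.
Divide by its size: 25037203.61 / 260 = 96296.9370... → 96296.94.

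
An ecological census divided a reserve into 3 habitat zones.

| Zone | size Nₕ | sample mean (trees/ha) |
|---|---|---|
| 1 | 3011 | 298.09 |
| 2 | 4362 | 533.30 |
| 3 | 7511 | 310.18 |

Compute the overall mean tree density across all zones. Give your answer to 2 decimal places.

x̄_st = (Σ Nₕx̄ₕ) / (Σ Nₕ) = (3011·298.09 + 4362·533.30 + 7511·310.18) / 14884
= 5553565.57 / 14884 = 373.1232... → 373.12.

373.12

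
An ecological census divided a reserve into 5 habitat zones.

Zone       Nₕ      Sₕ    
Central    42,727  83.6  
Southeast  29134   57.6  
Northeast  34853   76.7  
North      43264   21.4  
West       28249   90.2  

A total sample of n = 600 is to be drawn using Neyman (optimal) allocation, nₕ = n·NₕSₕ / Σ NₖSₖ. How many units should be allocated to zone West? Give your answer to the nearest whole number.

134

Central: NₕSₕ = 42727·83.6 = 3571977.2
Southeast: NₕSₕ = 29134·57.6 = 1678118.4
Northeast: NₕSₕ = 34853·76.7 = 2673225.1
North: NₕSₕ = 43264·21.4 = 925849.6
West: NₕSₕ = 28249·90.2 = 2548059.8
Σ NₕSₕ = 11397230.1.
n_West = 600·2548059.8/11397230.1 = 134.141... → 134.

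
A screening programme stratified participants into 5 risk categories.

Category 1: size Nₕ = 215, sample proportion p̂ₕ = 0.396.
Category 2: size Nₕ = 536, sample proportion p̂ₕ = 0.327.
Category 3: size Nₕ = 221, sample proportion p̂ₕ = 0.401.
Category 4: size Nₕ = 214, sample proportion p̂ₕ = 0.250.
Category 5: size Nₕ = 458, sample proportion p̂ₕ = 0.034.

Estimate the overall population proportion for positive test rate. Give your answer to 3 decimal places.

N = 215 + 536 + 221 + 214 + 458 = 1644.
Overall proportion = Σ (Nₕ/N)·p̂ₕ.
Σ Nₕp̂ₕ = 85.14 + 175.272 + 88.621 + 53.5 + 15.572 = 418.105.
418.105 / 1644 = 0.25432... → 0.254.

0.254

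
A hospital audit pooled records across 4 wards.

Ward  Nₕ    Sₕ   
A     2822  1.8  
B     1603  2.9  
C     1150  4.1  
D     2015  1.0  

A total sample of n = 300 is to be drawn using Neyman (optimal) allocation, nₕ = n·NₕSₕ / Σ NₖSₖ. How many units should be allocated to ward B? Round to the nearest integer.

85

Σ NₕSₕ = 2822·1.8 + 1603·2.9 + 1150·4.1 + 2015·1.0 = 16458.3.
Share for B: 4648.7/16458.3 = 0.28245.
n_B = 300 × 0.28245 = 84.736... → 85.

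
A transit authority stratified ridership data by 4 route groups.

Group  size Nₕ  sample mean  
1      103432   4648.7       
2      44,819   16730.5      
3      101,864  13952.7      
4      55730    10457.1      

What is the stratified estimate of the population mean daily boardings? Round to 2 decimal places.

10576.34

N = 103432 + 44819 + 101864 + 55730 = 305845.
Overall mean = Σ (Nₕ/N)·x̄ₕ — weight by population share, not a simple average.
Σ Nₕx̄ₕ = 103432·4648.7 + 44819·16730.5 + 101864·13952.7 + 55730·10457.1 = 480824338.4 + 749844279.5 + 1421277832.8 + 582774183 = 3234720633.7.
Divide by N: 3234720633.7 / 305845 = 10576.3398... → 10576.34.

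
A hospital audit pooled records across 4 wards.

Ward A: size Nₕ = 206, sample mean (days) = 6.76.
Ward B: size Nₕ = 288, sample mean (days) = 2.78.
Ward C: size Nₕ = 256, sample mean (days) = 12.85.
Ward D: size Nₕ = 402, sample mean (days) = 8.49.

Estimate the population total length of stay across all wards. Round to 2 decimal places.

A: 206·6.76 = 1392.56
B: 288·2.78 = 800.64
C: 256·12.85 = 3289.6
D: 402·8.49 = 3412.98
τ̂ = Σ Nₕx̄ₕ = 8895.78.

8895.78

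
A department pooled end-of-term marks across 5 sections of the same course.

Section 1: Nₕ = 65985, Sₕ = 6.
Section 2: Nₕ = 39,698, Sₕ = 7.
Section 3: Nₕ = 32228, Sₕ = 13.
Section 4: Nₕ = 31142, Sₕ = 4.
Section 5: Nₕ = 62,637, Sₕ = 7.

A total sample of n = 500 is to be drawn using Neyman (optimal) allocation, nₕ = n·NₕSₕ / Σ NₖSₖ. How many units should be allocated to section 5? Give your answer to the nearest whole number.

132

Σ NₕSₕ = 65985·6 + 39698·7 + 32228·13 + 31142·4 + 62637·7 = 1655787.
Share for 5: 438459/1655787 = 0.26480.
n_5 = 500 × 0.26480 = 132.402... → 132.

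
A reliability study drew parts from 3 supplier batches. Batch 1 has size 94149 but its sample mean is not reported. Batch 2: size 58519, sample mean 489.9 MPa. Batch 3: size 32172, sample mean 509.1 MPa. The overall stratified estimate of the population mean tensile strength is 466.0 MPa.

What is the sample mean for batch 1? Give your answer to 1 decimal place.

436.4

N = 94149 + 58519 + 32172 = 184840.
Overall total = μ·N = 466.0·184840 = 86135440.
Subtract the known strata: 58519·489.9 + 32172·509.1 = 45047223.3.
Remaining total for batch 1: 86135440 − 45047223.3 = 41088216.7.
Divide by its size: 41088216.7 / 94149 = 436.417... → 436.4.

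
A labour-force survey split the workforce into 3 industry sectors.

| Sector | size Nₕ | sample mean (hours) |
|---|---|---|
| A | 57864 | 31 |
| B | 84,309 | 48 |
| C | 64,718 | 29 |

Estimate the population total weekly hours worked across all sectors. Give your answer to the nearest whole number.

7717438

Estimate total by summing Nₕ·x̄ₕ over strata.
57864·31 + 84309·48 + 64718·29 = 1793784 + 4046832 + 1876822 = 7717438.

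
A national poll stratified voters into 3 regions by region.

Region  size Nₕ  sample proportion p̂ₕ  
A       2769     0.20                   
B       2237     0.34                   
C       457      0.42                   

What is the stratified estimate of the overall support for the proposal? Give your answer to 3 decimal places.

Wₕ = Nₕ/N with N = 5463: 0.5069, 0.4095, 0.0837.
p̂_st = 0.5069·0.20 + 0.4095·0.34 + 0.0837·0.42 ≈ 0.27573... → 0.276.

0.276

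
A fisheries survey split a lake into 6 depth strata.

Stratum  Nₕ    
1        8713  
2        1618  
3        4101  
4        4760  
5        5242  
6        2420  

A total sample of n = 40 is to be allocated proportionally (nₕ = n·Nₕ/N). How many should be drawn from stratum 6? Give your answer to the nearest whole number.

4

N = 8713 + 1618 + 4101 + 4760 + 5242 + 2420 = 26854.
n_6 = 40·2420/26854 = 3.605... → 4.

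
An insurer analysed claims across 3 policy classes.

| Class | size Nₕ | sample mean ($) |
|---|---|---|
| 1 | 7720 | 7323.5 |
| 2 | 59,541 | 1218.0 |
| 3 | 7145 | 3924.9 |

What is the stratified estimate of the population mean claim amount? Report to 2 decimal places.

N = 7720 + 59541 + 7145 = 74406.
Weight each subgroup mean by Nₕ/N and sum.
Σ Nₕx̄ₕ = 7720·7323.5 + 59541·1218.0 + 7145·3924.9 = 56537420 + 72520938 + 28043410.5 = 157101768.5.
Divide by N: 157101768.5 / 74406 = 2111.4126... → 2111.41.

2111.41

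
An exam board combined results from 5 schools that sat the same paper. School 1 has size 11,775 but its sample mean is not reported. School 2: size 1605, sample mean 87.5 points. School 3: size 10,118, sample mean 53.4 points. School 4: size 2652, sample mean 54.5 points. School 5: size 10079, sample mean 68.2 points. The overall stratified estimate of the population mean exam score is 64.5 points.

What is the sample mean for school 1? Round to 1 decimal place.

N = 11775 + 1605 + 10118 + 2652 + 10079 = 36229.
Overall total = μ·N = 64.5·36229 = 2336770.5.
Subtract the known strata: 1605·87.5 + 10118·53.4 + 2652·54.5 + 10079·68.2 = 1512660.5.
Remaining total for school 1: 2336770.5 − 1512660.5 = 824110.
Divide by its size: 824110 / 11775 = 69.988... → 70.0.

70.0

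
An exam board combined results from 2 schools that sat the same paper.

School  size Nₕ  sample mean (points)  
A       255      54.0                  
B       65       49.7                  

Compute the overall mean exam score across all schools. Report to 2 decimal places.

53.13

x̄_st = (Σ Nₕx̄ₕ) / (Σ Nₕ) = (255·54.0 + 65·49.7) / 320
= 17000.5 / 320 = 53.1266... → 53.13.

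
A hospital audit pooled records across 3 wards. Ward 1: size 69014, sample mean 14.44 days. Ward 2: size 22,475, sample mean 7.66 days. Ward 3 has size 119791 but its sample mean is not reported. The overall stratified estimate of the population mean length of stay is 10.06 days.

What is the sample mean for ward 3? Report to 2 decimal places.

7.99

Σ Nₕx̄ₕ = N·μ, so 119791·x̄_3 = 211280·10.06 − (69014·14.44 + 22475·7.66).
= 2125476.8 − 1168720.66 = 956756.14.
x̄_3 = 956756.14 / 119791 = 7.9869... → 7.99.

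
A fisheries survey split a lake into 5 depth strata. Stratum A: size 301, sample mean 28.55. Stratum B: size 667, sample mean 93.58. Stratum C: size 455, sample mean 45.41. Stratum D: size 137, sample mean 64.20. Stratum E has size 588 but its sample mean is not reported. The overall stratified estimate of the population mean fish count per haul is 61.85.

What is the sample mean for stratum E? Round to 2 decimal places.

55.08

N = 301 + 667 + 455 + 137 + 588 = 2148.
Overall total = μ·N = 61.85·2148 = 132853.8.
Subtract the known strata: 301·28.55 + 667·93.58 + 455·45.41 + 137·64.20 = 100468.36.
Remaining total for stratum E: 132853.8 − 100468.36 = 32385.44.
Divide by its size: 32385.44 / 588 = 55.0773... → 55.08.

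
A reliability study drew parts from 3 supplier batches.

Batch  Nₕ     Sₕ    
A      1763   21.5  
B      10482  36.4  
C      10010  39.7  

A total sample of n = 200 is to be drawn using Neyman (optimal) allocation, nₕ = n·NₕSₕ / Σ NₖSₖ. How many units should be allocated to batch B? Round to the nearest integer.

93

A: NₕSₕ = 1763·21.5 = 37904.5
B: NₕSₕ = 10482·36.4 = 381544.8
C: NₕSₕ = 10010·39.7 = 397397
Σ NₕSₕ = 816846.3.
n_B = 200·381544.8/816846.3 = 93.419... → 93.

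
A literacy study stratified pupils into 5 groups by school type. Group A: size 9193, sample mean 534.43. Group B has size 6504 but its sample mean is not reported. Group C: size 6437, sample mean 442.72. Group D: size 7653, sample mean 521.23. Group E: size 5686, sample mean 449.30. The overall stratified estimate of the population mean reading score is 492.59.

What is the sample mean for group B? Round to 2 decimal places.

486.95

Σ Nₕx̄ₕ = N·μ, so 6504·x̄_B = 35473·492.59 − (9193·534.43 + 6437·442.72 + 7653·521.23 + 5686·449.30).
= 17473645.07 − 14306496.62 = 3167148.45.
x̄_B = 3167148.45 / 6504 = 486.9539... → 486.95.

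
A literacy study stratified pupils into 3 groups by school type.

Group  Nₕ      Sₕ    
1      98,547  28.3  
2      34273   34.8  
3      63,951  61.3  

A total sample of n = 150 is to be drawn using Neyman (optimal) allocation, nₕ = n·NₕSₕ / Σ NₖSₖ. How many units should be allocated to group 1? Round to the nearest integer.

53

1: NₕSₕ = 98547·28.3 = 2788880.1
2: NₕSₕ = 34273·34.8 = 1192700.4
3: NₕSₕ = 63951·61.3 = 3920196.3
Σ NₕSₕ = 7901776.8.
n_1 = 150·2788880.1/7901776.8 = 52.942... → 53.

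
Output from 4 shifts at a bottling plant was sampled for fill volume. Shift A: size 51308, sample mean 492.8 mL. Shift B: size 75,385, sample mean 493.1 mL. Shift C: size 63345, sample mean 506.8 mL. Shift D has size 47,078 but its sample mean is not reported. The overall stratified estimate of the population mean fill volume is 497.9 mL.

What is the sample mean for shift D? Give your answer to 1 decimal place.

499.2

N = 51308 + 75385 + 63345 + 47078 = 237116.
Overall total = μ·N = 497.9·237116 = 118060056.4.
Subtract the known strata: 51308·492.8 + 75385·493.1 + 63345·506.8 = 94560171.9.
Remaining total for shift D: 118060056.4 − 94560171.9 = 23499884.5.
Divide by its size: 23499884.5 / 47078 = 499.169... → 499.2.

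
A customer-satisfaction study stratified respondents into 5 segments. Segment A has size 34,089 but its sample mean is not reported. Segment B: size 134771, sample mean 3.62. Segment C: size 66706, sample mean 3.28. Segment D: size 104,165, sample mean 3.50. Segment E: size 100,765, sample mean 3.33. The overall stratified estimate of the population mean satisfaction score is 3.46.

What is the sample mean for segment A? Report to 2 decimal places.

Σ Nₕx̄ₕ = N·μ, so 34089·x̄_A = 440496·3.46 − (134771·3.62 + 66706·3.28 + 104165·3.50 + 100765·3.33).
= 1524116.16 − 1406791.65 = 117324.51.
x̄_A = 117324.51 / 34089 = 3.4417... → 3.44.

3.44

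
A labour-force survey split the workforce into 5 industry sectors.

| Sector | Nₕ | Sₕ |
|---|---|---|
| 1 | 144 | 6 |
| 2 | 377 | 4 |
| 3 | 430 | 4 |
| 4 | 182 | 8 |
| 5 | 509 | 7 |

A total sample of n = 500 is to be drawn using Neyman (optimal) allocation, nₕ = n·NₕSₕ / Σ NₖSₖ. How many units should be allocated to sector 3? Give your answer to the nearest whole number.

94

1: NₕSₕ = 144·6 = 864
2: NₕSₕ = 377·4 = 1508
3: NₕSₕ = 430·4 = 1720
4: NₕSₕ = 182·8 = 1456
5: NₕSₕ = 509·7 = 3563
Σ NₕSₕ = 9111.
n_3 = 500·1720/9111 = 94.391... → 94.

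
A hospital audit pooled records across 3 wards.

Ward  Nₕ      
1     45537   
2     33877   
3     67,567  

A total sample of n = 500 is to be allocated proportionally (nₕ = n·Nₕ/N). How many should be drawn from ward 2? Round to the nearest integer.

Share of ward 2 = 33877/146981 = 0.23049.
Allocate 500 × 0.23049 = 115.243... → 115.

115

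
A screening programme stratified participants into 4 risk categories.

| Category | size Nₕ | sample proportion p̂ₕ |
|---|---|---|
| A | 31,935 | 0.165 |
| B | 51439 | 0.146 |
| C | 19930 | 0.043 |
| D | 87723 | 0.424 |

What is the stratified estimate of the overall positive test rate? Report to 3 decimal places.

0.266

Wₕ = Nₕ/N with N = 191027: 0.1672, 0.2693, 0.1043, 0.4592.
p̂_st = 0.1672·0.165 + 0.2693·0.146 + 0.1043·0.043 + 0.4592·0.424 ≈ 0.26609... → 0.266.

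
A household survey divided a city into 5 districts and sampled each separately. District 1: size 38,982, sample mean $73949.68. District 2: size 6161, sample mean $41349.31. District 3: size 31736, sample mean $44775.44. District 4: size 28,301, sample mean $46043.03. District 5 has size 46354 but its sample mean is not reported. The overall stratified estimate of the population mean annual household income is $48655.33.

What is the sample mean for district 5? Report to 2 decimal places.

32606.03

Σ Nₕx̄ₕ = N·μ, so 46354·x̄_5 = 151534·48655.33 − (38982·73949.68 + 6161·41349.31 + 31736·44775.44 + 28301·46043.03).
= 7372936776.22 − 5861516680.54 = 1511420095.68.
x̄_5 = 1511420095.68 / 46354 = 32606.0339... → 32606.03.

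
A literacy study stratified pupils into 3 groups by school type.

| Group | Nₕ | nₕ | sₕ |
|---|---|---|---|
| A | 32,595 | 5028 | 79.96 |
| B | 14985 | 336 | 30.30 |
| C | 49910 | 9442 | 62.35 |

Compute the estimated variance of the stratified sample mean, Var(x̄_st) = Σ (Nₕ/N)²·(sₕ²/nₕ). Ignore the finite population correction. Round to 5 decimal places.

0.31461

N = 97490. Term for each stratum: Wₕ²sₕ²/nₕ.
Var(x̄_st) = 0.14214518 + 0.06455640 + 0.10791055 = 0.31461214 → 0.31461.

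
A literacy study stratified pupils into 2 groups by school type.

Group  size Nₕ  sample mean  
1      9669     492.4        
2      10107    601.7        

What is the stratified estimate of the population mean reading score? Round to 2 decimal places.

N = 9669 + 10107 = 19776.
Overall mean = Σ (Nₕ/N)·x̄ₕ — weight by population share, not a simple average.
Σ Nₕx̄ₕ = 9669·492.4 + 10107·601.7 = 4761015.6 + 6081381.9 = 10842397.5.
Divide by N: 10842397.5 / 19776 = 548.2604... → 548.26.

548.26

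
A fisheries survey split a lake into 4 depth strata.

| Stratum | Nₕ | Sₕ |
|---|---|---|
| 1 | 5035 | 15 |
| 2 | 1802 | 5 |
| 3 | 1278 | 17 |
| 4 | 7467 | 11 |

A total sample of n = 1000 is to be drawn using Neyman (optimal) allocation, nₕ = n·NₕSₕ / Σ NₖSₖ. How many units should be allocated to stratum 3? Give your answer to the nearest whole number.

115

Σ NₕSₕ = 5035·15 + 1802·5 + 1278·17 + 7467·11 = 188398.
Share for 3: 21726/188398 = 0.11532.
n_3 = 1000 × 0.11532 = 115.320... → 115.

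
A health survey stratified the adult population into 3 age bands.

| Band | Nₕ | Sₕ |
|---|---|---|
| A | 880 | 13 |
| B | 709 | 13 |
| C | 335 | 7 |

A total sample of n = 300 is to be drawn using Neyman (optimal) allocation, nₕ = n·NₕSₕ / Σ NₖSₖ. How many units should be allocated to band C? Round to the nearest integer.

31

A: NₕSₕ = 880·13 = 11440
B: NₕSₕ = 709·13 = 9217
C: NₕSₕ = 335·7 = 2345
Σ NₕSₕ = 23002.
n_C = 300·2345/23002 = 30.584... → 31.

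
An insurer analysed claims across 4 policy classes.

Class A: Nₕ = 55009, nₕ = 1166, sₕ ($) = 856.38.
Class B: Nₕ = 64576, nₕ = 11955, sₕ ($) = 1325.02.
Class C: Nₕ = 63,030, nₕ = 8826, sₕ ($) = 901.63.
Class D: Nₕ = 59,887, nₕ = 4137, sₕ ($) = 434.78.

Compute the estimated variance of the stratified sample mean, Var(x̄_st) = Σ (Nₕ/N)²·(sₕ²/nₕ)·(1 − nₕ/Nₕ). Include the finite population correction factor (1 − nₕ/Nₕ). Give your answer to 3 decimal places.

48.110

N = 242502; Wₕ = Nₕ/N.
class A: (55009/242502)²·856.38²/1166·(1 − 1166/55009) = 31.678662
class B: (64576/242502)²·1325.02²/11955·(1 − 11955/64576) = 8.485841
class C: (63030/242502)²·901.63²/8826·(1 − 8826/63030) = 5.351072
class D: (59887/242502)²·434.78²/4137·(1 − 4137/59887) = 2.594182
Sum = 48.109756 → 48.110.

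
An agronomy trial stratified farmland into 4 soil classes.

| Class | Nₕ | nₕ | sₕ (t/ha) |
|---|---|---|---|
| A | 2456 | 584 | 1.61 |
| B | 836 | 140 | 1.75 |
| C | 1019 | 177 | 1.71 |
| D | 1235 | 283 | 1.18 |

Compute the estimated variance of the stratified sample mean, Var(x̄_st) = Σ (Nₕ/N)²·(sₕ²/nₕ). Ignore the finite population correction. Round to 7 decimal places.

N = 5546; Wₕ = Nₕ/N.
class A: (2456/5546)²·1.61²/584 = 0.0008704341
class B: (836/5546)²·1.75²/140 = 0.0004970509
class C: (1019/5546)²·1.71²/177 = 0.0005577089
class D: (1235/5546)²·1.18²/283 = 0.0002439786
Sum = 0.0021691726 → 0.0021692.

0.0021692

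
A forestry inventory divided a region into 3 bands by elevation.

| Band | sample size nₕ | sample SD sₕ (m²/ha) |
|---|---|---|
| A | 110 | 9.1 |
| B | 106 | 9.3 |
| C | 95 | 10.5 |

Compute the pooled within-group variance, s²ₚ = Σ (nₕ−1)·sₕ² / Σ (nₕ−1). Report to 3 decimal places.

Degrees of freedom: 109 + 105 + 94 = 308.
Σ(nₕ−1)sₕ² = 109·82.81 + 105·86.49 + 94·110.25 = 28471.24.
s²ₚ = 28471.24 / 308 = 92.43909... → 92.439.

92.439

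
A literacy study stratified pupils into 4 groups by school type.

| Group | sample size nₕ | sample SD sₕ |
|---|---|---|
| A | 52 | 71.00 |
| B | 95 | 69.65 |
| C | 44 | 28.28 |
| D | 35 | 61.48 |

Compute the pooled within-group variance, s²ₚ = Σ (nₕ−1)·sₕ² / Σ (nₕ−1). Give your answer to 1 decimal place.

3945.9

A: (52−1)·71.00² = 51·5041 = 257091
B: (95−1)·69.65² = 94·4851.1225 = 456005.515
C: (44−1)·28.28² = 43·799.7584 = 34389.6112
D: (35−1)·61.48² = 34·3779.7904 = 128512.8736
Numerator = 875998.9998; denominator = Σ(nₕ−1) = 222.
s²ₚ = 875998.9998/222 = 3945.941... → 3945.9.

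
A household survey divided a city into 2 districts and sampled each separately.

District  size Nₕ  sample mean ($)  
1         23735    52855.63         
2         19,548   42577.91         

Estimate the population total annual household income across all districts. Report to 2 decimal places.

Estimate total by summing Nₕ·x̄ₕ over strata.
23735·52855.63 + 19548·42577.91 = 1254528378.05 + 832312984.68 = 2086841362.73.

2086841362.73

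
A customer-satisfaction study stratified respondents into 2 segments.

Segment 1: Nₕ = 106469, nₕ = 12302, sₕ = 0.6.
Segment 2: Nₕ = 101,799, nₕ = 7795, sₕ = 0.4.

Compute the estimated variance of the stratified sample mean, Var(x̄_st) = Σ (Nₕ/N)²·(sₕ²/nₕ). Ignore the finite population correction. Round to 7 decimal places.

0.0000126

N = 208268; Wₕ = Nₕ/N.
segment 1: (106469/208268)²·0.6²/12302 = 0.0000076477
segment 2: (101799/208268)²·0.4²/7795 = 0.0000049039
Sum = 0.0000125516 → 0.0000126.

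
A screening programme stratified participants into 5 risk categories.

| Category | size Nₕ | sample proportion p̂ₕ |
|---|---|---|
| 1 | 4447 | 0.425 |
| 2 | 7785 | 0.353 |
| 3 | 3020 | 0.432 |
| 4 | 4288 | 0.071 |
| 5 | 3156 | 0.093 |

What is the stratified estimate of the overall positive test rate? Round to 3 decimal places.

N = 4447 + 7785 + 3020 + 4288 + 3156 = 22696.
Overall proportion = Σ (Nₕ/N)·p̂ₕ.
Σ Nₕp̂ₕ = 1889.975 + 2748.105 + 1304.64 + 304.448 + 293.508 = 6540.676.
6540.676 / 22696 = 0.28819... → 0.288.

0.288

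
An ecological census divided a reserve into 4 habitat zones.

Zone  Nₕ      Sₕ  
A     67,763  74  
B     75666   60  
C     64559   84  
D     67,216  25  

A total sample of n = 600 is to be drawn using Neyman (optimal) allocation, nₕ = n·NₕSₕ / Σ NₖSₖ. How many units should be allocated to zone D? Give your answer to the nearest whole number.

Σ NₕSₕ = 67763·74 + 75666·60 + 64559·84 + 67216·25 = 16657778.
Share for D: 1680400/16657778 = 0.10088.
n_D = 600 × 0.10088 = 60.527... → 61.

61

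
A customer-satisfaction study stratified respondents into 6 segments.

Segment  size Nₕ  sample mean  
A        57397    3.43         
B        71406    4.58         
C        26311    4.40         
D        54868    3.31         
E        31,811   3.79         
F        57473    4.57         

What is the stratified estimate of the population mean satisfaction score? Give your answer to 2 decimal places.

N = 57397 + 71406 + 26311 + 54868 + 31811 + 57473 = 299266.
Overall mean = Σ (Nₕ/N)·x̄ₕ — weight by population share, not a simple average.
Σ Nₕx̄ₕ = 57397·3.43 + 71406·4.58 + 26311·4.40 + 54868·3.31 + 31811·3.79 + 57473·4.57 = 196871.71 + 327039.48 + 115768.4 + 181613.08 + 120563.69 + 262651.61 = 1204507.97.
Divide by N: 1204507.97 / 299266 = 4.0249... → 4.02.

4.02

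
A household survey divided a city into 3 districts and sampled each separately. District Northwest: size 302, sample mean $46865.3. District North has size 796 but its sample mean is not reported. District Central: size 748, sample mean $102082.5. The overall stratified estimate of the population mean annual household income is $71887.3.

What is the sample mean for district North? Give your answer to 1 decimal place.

53006.2

N = 302 + 796 + 748 = 1846.
Overall total = μ·N = 71887.3·1846 = 132703955.8.
Subtract the known strata: 302·46865.3 + 748·102082.5 = 90511030.6.
Remaining total for district North: 132703955.8 − 90511030.6 = 42192925.2.
Divide by its size: 42192925.2 / 796 = 53006.187... → 53006.2.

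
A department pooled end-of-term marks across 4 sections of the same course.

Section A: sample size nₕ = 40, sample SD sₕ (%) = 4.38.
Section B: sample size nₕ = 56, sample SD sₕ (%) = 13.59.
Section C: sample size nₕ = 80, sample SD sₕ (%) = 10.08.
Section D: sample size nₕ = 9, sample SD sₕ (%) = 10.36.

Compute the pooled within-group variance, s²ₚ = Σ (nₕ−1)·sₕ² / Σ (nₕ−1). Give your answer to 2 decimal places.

Degrees of freedom: 39 + 55 + 79 + 8 = 181.
Σ(nₕ−1)sₕ² = 39·19.1844 + 55·184.6881 + 79·101.6064 + 8·107.3296 = 19791.5795.
s²ₚ = 19791.5795 / 181 = 109.3457... → 109.35.

109.35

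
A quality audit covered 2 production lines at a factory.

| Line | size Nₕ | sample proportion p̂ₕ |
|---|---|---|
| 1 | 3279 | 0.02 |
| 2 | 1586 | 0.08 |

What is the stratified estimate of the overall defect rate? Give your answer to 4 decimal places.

0.0396

Wₕ = Nₕ/N with N = 4865: 0.6740, 0.3260.
p̂_st = 0.6740·0.02 + 0.3260·0.08 ≈ 0.039560... → 0.0396.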